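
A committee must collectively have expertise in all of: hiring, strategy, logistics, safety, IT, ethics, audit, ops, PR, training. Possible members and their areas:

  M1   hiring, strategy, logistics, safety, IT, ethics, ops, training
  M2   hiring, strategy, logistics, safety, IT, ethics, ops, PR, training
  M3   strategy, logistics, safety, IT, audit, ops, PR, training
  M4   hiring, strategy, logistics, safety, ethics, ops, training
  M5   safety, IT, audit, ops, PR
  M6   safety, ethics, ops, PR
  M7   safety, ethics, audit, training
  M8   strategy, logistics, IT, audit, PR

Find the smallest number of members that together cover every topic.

2

M1, M3 together cover {hiring, strategy, logistics, safety, IT, ethics, audit, ops, PR, training} — every topic.
No single member contains all 10 topics, so 2 is optimal.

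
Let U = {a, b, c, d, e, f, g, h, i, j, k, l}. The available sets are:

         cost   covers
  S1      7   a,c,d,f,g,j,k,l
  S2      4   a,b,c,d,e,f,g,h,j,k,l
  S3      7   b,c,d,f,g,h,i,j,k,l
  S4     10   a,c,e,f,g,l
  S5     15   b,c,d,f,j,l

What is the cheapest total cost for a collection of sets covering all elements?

11

S2, S3 cover every element at cost 4 + 7 = 11.
Any cover uses at least 2 sets; among all covering selections none totals below 11.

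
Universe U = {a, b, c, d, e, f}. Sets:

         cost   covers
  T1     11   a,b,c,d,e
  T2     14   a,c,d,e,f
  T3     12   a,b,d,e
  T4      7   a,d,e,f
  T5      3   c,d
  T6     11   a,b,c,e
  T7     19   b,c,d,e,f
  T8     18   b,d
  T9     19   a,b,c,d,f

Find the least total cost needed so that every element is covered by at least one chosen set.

18

T1, T4 cover every element at cost 11 + 7 = 18.
Any cover uses at least 2 sets; among all covering selections none totals below 18.
Greedy by coverage-per-cost would pick T5, T4, T1 for 21 — worse than the optimum 18.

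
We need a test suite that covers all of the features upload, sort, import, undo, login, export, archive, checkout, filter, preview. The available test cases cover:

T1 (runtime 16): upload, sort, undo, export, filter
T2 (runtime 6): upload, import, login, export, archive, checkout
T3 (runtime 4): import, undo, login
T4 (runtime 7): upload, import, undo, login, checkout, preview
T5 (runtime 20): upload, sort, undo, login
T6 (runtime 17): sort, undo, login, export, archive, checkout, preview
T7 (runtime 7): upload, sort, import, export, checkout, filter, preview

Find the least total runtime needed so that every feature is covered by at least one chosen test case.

T2, T3, T7 cover every feature at runtime 6 + 4 + 7 = 17.
Any cover uses at least 2 test cases; among all covering selections none totals below 17.

17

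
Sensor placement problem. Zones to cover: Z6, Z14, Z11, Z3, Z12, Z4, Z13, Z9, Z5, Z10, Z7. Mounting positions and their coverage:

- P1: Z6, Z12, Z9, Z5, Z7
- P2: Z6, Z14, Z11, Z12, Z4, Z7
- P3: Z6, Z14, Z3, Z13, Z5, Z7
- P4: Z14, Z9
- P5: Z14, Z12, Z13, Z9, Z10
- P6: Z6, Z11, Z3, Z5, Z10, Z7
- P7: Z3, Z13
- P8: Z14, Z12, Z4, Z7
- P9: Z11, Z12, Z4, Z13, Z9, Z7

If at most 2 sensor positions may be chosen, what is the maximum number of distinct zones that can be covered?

10

Choosing P3, P9 covers {Z6, Z14, Z11, Z3, Z12, Z4, Z13, Z9, Z5, Z7} — 10 zones.
No choice of 2 sensor positions does better; here Z10 is left uncovered.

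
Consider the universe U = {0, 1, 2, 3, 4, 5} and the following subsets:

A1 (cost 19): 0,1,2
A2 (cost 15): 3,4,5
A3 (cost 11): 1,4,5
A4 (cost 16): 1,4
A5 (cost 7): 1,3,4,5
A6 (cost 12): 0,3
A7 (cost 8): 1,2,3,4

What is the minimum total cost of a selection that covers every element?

26

A1, A5 cover every element at cost 19 + 7 = 26.
Any cover uses at least 2 sets; among all covering selections none totals below 26.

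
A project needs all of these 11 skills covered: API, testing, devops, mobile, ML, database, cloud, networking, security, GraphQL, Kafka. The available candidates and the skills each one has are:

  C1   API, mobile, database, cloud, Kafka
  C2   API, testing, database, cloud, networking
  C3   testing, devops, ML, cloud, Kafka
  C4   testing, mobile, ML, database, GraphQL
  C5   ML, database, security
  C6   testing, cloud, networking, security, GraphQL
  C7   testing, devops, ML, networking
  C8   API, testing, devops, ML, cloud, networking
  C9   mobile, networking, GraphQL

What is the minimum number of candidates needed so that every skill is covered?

C1, C3, C6 together cover {API, testing, devops, mobile, ML, database, cloud, networking, security, GraphQL, Kafka} — every skill.
No 2 of the 9 candidates cover everything (all 36 pairs fall short), so 3 is minimum.

3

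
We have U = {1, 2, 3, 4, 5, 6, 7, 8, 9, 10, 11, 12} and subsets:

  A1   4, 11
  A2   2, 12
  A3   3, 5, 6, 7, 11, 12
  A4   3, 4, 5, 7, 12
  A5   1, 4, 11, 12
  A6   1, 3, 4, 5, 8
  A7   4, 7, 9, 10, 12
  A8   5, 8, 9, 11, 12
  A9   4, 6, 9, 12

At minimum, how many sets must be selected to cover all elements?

4

A2, A3, A6, A7 together cover {1, 2, 3, 4, 5, 6, 7, 8, 9, 10, 11, 12} — every element.
No 3 of the 9 sets cover everything (all 84 triples fall short), so 4 is minimum.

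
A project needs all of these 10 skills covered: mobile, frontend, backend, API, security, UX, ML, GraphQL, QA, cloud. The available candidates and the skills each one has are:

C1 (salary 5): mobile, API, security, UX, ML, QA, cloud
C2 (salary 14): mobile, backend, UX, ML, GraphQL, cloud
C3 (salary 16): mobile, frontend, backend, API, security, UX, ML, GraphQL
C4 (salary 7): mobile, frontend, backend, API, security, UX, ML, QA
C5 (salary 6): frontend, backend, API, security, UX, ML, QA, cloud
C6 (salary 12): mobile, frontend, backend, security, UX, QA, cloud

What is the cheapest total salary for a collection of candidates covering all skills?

C2, C5 cover every skill at salary 14 + 6 = 20.
Any cover uses at least 2 candidates; among all covering selections none totals below 20.
Greedy by coverage-per-salary would pick C1, C5, C2 for 25 — worse than the optimum 20.

20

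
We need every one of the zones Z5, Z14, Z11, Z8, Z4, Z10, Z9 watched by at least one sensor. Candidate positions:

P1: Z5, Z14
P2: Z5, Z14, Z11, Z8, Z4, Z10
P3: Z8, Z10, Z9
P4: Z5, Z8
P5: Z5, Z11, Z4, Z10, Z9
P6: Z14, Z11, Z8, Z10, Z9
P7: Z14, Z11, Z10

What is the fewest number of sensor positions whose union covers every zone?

2

P2, P3 together cover {Z5, Z14, Z11, Z8, Z4, Z10, Z9} — every zone.
No single sensor position contains all 7 zones, so 2 is optimal.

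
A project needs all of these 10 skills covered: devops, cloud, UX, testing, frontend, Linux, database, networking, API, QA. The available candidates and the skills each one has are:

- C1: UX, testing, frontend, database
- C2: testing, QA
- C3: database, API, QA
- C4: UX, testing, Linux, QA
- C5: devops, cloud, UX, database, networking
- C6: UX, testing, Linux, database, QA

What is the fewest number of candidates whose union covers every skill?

C1, C3, C4, C5 together cover {devops, cloud, UX, testing, frontend, Linux, database, networking, API, QA} — every skill.
No 3 of the 6 candidates cover everything (all 20 triples fall short), so 4 is minimum.

4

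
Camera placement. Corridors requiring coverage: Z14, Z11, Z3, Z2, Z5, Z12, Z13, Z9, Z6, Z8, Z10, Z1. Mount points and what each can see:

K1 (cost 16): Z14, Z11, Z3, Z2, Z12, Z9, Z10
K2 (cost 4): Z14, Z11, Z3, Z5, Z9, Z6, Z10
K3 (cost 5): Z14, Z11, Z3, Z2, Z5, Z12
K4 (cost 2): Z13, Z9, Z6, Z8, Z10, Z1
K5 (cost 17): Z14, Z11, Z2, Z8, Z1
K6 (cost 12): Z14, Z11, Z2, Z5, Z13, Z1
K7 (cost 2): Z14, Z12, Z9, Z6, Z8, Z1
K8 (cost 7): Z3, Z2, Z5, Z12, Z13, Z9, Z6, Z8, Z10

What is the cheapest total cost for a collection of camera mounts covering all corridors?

7

K3, K4 cover every corridor at cost 5 + 2 = 7.
Any cover uses at least 2 camera mounts; among all covering selections none totals below 7.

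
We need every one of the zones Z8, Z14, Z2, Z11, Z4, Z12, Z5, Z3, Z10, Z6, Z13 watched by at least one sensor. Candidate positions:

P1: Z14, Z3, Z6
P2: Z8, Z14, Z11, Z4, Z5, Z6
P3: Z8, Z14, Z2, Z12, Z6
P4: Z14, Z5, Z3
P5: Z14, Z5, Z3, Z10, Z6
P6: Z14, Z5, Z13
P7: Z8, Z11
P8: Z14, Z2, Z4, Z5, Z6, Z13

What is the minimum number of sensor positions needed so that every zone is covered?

P2, P3, P5, P6 together cover {Z8, Z14, Z2, Z11, Z4, Z12, Z5, Z3, Z10, Z6, Z13} — every zone.
No 3 of the 8 sensor positions cover everything (all 56 triples fall short), so 4 is minimum.

4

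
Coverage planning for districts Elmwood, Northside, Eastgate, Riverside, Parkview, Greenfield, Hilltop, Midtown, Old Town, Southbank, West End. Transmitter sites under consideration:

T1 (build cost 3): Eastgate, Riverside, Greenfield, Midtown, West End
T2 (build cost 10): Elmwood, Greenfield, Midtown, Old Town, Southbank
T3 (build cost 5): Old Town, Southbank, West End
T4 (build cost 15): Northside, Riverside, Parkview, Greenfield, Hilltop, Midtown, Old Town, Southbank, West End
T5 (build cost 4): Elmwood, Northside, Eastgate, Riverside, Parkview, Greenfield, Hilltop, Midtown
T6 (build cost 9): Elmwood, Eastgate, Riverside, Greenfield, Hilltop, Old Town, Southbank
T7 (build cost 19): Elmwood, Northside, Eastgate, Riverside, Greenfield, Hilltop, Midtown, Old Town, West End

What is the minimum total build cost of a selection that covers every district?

T3, T5 cover every district at build cost 5 + 4 = 9.
Any cover uses at least 2 transmitter sites; among all covering selections none totals below 9.

9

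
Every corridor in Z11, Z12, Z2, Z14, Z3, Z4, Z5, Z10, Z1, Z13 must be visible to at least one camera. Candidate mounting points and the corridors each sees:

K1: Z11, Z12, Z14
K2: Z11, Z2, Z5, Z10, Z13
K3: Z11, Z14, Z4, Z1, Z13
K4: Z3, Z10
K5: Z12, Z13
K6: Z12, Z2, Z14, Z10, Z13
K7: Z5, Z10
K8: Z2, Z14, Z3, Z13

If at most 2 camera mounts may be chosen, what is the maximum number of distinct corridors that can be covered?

Choosing K2, K3 covers {Z11, Z2, Z14, Z4, Z5, Z10, Z1, Z13} — 8 corridors.
No choice of 2 camera mounts does better; here Z12, Z3 are left uncovered.

8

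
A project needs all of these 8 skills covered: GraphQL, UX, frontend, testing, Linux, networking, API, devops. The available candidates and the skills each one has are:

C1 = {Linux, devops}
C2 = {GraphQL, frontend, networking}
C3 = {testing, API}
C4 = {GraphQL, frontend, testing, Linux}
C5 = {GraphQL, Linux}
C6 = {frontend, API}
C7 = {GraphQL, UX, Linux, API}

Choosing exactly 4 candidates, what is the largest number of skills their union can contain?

8

Choosing C1, C2, C3, C7 covers {GraphQL, UX, frontend, testing, Linux, networking, API, devops} — 8 skills.
That is all 8 skills.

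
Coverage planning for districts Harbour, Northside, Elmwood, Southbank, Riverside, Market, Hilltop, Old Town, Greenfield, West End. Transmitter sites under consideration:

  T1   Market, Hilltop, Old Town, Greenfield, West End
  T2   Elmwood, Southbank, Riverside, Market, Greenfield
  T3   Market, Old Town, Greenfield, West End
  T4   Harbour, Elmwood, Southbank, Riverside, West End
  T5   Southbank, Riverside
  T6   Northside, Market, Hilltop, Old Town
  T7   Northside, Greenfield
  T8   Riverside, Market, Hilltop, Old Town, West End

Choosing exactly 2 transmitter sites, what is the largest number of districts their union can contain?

Choosing T1, T4 covers {Harbour, Elmwood, Southbank, Riverside, Market, Hilltop, Old Town, Greenfield, West End} — 9 districts.
No choice of 2 transmitter sites does better; here Northside is left uncovered.

9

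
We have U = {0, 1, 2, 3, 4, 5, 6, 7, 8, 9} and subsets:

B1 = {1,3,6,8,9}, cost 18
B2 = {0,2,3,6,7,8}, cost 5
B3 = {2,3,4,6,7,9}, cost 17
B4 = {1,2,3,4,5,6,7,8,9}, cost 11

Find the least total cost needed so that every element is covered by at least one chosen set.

16

B2, B4 cover every element at cost 5 + 11 = 16.
Any cover uses at least 2 sets; among all covering selections none totals below 16.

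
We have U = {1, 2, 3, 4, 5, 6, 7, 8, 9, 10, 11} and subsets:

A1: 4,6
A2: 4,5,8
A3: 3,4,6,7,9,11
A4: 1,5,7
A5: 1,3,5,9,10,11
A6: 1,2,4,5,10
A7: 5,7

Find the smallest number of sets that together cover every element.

3

A2, A3, A6 together cover {1, 2, 3, 4, 5, 6, 7, 8, 9, 10, 11} — every element.
No 2 of the 7 sets cover everything (all 21 pairs fall short), so 3 is minimum.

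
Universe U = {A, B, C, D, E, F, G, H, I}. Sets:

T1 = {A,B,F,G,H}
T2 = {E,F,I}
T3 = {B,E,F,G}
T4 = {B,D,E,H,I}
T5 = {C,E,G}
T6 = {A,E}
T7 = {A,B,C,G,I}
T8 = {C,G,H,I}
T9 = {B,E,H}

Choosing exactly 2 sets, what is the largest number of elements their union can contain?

Choosing T1, T4 covers {A, B, D, E, F, G, H, I} — 8 elements.
No choice of 2 sets does better; here C is left uncovered.

8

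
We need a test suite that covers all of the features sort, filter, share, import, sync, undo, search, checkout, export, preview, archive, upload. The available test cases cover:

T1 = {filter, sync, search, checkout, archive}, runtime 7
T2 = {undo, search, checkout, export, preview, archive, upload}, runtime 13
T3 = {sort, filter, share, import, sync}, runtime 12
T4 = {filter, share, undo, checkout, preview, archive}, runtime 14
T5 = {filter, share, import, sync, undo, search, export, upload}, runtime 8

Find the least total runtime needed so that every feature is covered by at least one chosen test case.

T2, T3 cover every feature at runtime 13 + 12 = 25.
Any cover uses at least 2 test cases; among all covering selections none totals below 25.

25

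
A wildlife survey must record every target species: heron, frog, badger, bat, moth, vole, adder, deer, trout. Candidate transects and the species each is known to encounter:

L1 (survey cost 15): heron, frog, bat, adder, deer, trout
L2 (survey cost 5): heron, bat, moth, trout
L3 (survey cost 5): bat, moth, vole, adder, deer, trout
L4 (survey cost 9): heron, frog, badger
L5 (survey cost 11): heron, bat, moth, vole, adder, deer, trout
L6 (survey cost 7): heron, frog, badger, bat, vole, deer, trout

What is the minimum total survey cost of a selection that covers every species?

12

L3, L6 cover every species at survey cost 5 + 7 = 12.
Any cover uses at least 2 transects; among all covering selections none totals below 12.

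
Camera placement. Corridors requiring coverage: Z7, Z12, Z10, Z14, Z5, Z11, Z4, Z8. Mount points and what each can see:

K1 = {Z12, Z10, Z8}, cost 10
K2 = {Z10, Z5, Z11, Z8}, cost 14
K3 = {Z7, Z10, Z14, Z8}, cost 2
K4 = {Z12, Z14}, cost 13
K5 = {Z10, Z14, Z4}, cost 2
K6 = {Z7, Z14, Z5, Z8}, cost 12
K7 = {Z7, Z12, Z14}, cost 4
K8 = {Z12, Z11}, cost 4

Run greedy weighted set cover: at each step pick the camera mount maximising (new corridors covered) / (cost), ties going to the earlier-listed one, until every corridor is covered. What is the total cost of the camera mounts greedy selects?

Pick 1: K3 adds 4 new (Z7, Z10, Z14, Z8) at cost 2 (ratio 4/2).
Pick 2: K5 adds 1 new (Z4) at cost 2 (ratio 1/2).
Pick 3: K8 adds 2 new (Z12, Z11) at cost 4 (ratio 2/4).
Pick 4: K6 adds 1 new (Z5) at cost 12 (ratio 1/12).
Greedy total cost: 2 + 2 + 4 + 12 = 20. (The true optimum is 18, so greedy overshoots here.)

20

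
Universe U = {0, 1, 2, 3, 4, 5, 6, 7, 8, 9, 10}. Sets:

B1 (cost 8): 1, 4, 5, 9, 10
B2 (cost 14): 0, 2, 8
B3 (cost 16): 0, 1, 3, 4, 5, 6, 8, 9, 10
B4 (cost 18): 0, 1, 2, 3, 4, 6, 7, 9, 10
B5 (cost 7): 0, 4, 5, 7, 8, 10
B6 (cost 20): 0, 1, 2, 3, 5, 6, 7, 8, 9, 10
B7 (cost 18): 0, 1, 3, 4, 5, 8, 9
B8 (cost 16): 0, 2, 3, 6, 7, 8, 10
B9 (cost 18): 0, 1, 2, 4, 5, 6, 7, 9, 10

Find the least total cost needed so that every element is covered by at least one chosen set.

B1, B8 cover every element at cost 8 + 16 = 24.
Any cover uses at least 2 sets; among all covering selections none totals below 24.
Greedy by coverage-per-cost would pick B5, B4 for 25 — worse than the optimum 24.

24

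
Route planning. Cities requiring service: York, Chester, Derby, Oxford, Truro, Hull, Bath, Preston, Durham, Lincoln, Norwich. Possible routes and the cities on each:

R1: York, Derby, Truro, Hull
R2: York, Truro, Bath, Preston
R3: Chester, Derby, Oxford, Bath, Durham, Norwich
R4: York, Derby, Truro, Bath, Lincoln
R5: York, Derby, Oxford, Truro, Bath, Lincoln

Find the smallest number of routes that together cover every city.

4

R1, R2, R3, R4 together cover {York, Chester, Derby, Oxford, Truro, Hull, Bath, Preston, Durham, Lincoln, Norwich} — every city.
No 3 of the 5 routes cover everything (all 10 triples fall short), so 4 is minimum.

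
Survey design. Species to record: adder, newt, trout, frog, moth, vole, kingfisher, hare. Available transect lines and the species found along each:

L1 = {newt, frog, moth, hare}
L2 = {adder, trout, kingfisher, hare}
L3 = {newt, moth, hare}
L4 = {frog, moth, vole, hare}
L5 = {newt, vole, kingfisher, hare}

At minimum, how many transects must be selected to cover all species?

L1, L2, L4 together cover {adder, newt, trout, frog, moth, vole, kingfisher, hare} — every species.
No 2 of the 5 transects cover everything (all 10 pairs fall short), so 3 is minimum.

3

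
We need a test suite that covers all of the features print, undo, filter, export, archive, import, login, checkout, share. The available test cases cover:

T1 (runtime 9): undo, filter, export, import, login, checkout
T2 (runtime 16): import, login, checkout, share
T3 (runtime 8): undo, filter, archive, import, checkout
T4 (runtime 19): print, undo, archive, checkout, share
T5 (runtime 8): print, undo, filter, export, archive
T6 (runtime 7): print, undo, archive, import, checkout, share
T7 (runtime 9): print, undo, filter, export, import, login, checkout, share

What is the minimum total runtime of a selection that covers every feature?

16

T1, T6 cover every feature at runtime 9 + 7 = 16.
Any cover uses at least 2 test cases; among all covering selections none totals below 16.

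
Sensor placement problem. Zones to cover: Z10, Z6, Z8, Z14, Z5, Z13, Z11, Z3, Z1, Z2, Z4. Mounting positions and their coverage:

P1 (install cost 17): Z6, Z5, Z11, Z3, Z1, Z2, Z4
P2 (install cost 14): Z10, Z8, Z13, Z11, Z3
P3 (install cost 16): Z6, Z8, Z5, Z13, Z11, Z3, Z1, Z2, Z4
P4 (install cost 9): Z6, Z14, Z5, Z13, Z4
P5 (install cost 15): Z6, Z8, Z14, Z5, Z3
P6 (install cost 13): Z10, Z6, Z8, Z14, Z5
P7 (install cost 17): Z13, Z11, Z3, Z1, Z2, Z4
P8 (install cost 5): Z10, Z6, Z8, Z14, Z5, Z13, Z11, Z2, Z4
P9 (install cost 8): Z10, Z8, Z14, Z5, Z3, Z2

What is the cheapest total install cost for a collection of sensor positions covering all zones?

21

P3, P8 cover every zone at install cost 16 + 5 = 21.
Any cover uses at least 2 sensor positions; among all covering selections none totals below 21.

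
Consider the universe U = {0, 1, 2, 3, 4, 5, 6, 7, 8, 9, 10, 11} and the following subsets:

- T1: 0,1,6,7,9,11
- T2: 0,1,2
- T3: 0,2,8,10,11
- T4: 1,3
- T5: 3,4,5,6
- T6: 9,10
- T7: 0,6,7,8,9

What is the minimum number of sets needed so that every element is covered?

T1, T3, T5 together cover {0, 1, 2, 3, 4, 5, 6, 7, 8, 9, 10, 11} — every element.
No 2 of the 7 sets cover everything (all 21 pairs fall short), so 3 is minimum.

3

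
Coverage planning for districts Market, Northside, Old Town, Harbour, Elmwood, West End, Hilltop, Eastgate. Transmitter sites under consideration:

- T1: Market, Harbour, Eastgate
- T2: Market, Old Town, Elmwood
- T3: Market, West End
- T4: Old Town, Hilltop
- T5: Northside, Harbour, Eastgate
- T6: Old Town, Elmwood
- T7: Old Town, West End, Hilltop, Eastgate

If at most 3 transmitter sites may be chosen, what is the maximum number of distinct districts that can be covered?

Choosing T2, T5, T7 covers {Market, Northside, Old Town, Harbour, Elmwood, West End, Hilltop, Eastgate} — 8 districts.
That is all 8 districts.

8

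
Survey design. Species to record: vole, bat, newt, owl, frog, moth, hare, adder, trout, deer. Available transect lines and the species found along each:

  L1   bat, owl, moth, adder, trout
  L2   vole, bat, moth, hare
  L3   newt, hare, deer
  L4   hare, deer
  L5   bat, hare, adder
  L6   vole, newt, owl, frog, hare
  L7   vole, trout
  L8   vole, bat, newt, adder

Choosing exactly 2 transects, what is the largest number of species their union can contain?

Choosing L1, L6 covers {vole, bat, newt, owl, frog, moth, hare, adder, trout} — 9 species.
No choice of 2 transects does better; here deer is left uncovered.

9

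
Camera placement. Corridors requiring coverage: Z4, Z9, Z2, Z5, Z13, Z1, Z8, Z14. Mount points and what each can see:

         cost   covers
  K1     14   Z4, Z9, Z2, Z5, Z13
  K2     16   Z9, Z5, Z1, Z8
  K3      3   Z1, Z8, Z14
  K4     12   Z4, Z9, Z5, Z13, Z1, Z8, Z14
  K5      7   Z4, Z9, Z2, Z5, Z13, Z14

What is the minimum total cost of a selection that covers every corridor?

10

K3, K5 cover every corridor at cost 3 + 7 = 10.
Any cover uses at least 2 camera mounts; among all covering selections none totals below 10.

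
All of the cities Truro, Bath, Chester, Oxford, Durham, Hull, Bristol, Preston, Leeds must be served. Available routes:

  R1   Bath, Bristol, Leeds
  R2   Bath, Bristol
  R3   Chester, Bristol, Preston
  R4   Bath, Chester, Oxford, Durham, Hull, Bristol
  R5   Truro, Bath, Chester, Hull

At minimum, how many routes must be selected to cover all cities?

R1, R3, R4, R5 together cover {Truro, Bath, Chester, Oxford, Durham, Hull, Bristol, Preston, Leeds} — every city.
No 3 of the 5 routes cover everything (all 10 triples fall short), so 4 is minimum.

4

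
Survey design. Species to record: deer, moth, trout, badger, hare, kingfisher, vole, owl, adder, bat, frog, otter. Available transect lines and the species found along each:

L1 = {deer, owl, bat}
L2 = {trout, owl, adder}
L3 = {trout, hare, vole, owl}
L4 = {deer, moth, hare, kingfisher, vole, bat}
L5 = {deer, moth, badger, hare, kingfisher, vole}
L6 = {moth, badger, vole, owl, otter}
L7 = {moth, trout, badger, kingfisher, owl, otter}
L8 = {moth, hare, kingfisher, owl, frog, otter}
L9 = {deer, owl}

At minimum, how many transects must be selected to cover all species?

L1, L2, L5, L8 together cover {deer, moth, trout, badger, hare, kingfisher, vole, owl, adder, bat, frog, otter} — every species.
No 3 of the 9 transects cover everything (all 84 triples fall short), so 4 is minimum.

4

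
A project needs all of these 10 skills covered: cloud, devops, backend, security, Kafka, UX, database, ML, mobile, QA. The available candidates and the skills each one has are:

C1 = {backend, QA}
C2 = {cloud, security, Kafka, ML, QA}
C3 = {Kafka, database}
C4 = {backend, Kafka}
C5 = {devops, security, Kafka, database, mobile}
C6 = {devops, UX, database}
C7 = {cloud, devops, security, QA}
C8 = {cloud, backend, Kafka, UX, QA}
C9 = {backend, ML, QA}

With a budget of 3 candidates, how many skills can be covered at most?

Choosing C2, C5, C8 covers {cloud, devops, backend, security, Kafka, UX, database, ML, mobile, QA} — 10 skills.
That is all 10 skills.

10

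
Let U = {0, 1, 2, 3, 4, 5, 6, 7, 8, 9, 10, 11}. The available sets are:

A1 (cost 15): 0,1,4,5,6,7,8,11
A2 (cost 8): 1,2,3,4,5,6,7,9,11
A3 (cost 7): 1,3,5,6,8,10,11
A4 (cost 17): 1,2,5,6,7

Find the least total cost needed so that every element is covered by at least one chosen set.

A1, A2, A3 cover every element at cost 15 + 8 + 7 = 30.
Any cover uses at least 3 sets; among all covering selections none totals below 30.

30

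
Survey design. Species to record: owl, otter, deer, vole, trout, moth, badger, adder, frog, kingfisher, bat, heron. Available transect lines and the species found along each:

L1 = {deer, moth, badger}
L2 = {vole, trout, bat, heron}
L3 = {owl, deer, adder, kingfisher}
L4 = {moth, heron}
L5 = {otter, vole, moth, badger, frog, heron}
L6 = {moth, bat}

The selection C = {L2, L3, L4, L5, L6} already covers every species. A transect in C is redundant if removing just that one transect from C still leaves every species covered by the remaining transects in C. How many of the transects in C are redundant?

Drop L2: trout uncovered — not redundant.
Drop L3: owl, deer, adder, kingfisher uncovered — not redundant.
Drop L4: the rest still cover every species — redundant.
Drop L5: otter, badger, frog uncovered — not redundant.
Drop L6: the rest still cover every species — redundant.
2 redundant: L4, L6.

2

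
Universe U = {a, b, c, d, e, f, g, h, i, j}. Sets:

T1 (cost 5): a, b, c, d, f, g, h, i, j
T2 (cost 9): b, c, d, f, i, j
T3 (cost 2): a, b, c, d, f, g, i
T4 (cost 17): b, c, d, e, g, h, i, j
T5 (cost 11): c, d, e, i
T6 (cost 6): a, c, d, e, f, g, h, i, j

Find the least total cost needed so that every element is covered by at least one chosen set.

8

T3, T6 cover every element at cost 2 + 6 = 8.
Any cover uses at least 2 sets; among all covering selections none totals below 8.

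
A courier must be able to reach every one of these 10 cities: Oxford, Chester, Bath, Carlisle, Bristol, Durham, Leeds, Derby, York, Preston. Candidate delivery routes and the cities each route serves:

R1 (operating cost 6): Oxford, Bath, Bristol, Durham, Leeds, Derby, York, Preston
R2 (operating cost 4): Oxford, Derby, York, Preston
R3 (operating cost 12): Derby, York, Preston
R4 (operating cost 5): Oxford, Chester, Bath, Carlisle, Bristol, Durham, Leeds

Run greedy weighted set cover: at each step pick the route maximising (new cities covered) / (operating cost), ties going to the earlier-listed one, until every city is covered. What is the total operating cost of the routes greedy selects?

9

Pick 1: R4 adds 7 new (Oxford, Chester, Bath, Carlisle, Bristol, Durham, Leeds) at operating cost 5 (ratio 7/5).
Pick 2: R2 adds 3 new (Derby, York, Preston) at operating cost 4 (ratio 3/4).
Greedy total operating cost: 5 + 4 = 9.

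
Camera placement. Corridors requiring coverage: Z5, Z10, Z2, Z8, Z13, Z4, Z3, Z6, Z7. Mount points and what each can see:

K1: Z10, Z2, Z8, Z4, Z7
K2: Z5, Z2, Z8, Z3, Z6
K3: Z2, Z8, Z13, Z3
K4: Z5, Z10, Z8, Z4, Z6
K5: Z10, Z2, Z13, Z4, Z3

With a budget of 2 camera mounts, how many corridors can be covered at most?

Choosing K1, K2 covers {Z5, Z10, Z2, Z8, Z4, Z3, Z6, Z7} — 8 corridors.
No choice of 2 camera mounts does better; here Z13 is left uncovered.

8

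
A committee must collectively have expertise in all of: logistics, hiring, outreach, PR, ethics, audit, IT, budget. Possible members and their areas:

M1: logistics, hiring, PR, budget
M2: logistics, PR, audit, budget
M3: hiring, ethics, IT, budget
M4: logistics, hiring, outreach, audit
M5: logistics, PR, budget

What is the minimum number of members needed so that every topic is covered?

M1, M3, M4 together cover {logistics, hiring, outreach, PR, ethics, audit, IT, budget} — every topic.
No 2 of the 5 members cover everything (all 10 pairs fall short), so 3 is minimum.

3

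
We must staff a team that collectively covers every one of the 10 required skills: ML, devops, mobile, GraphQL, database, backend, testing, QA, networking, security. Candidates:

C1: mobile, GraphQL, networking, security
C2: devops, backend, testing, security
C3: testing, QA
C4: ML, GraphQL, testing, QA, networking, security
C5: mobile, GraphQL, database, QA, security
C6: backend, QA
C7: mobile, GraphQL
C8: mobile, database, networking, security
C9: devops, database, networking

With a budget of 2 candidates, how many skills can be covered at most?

8

Choosing C2, C4 covers {ML, devops, GraphQL, backend, testing, QA, networking, security} — 8 skills.
No choice of 2 candidates does better; here mobile, database are left uncovered.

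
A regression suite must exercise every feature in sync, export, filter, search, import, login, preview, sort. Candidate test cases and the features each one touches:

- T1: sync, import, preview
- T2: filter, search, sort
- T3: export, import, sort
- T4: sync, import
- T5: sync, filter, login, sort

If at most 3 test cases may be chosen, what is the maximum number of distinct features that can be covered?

Choosing T1, T2, T3 covers {sync, export, filter, search, import, preview, sort} — 7 features.
No choice of 3 test cases does better; here login is left uncovered.

7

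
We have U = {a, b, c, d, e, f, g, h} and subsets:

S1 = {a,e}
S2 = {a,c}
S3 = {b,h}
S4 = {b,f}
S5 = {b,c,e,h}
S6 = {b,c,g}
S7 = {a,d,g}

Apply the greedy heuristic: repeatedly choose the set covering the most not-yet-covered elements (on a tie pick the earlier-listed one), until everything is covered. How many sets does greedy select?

3

Pick 1: S5 covers 4 new elements (b, c, e, h).
Pick 2: S7 covers 3 new elements (a, d, g).
Pick 3: S4 covers 1 new elements (f).
Greedy uses 3 sets.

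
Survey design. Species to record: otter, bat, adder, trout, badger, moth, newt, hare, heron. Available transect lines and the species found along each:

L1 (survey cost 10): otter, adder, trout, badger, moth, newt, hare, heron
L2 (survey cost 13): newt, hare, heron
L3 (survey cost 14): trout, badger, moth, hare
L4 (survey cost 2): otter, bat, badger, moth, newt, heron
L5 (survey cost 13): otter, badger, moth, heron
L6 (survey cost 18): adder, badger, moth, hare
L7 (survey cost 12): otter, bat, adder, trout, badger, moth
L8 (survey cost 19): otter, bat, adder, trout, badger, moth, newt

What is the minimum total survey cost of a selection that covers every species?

L1, L4 cover every species at survey cost 10 + 2 = 12.
Any cover uses at least 2 transects; among all covering selections none totals below 12.

12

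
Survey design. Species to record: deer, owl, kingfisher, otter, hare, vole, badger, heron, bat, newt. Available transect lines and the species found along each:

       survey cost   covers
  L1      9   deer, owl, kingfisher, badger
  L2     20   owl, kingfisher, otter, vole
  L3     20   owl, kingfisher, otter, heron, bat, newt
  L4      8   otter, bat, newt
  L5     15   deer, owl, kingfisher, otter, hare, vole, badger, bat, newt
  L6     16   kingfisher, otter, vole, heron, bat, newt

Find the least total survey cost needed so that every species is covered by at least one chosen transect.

L5, L6 cover every species at survey cost 15 + 16 = 31.
Any cover uses at least 2 transects; among all covering selections none totals below 31.

31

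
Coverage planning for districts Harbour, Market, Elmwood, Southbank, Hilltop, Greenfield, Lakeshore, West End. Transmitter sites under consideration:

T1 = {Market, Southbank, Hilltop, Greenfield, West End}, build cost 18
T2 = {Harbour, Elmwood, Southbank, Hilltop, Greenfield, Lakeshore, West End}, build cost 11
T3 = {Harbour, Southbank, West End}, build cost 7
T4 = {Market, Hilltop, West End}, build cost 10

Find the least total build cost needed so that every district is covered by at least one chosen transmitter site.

T2, T4 cover every district at build cost 11 + 10 = 21.
Any cover uses at least 2 transmitter sites; among all covering selections none totals below 21.

21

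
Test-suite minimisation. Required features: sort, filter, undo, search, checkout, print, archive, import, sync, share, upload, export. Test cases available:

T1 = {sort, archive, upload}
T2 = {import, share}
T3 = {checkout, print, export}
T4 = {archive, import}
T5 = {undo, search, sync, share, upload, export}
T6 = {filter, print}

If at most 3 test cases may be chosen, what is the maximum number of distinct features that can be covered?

Choosing T1, T3, T5 covers {sort, undo, search, checkout, print, archive, sync, share, upload, export} — 10 features.
No choice of 3 test cases does better; here filter, import are left uncovered.

10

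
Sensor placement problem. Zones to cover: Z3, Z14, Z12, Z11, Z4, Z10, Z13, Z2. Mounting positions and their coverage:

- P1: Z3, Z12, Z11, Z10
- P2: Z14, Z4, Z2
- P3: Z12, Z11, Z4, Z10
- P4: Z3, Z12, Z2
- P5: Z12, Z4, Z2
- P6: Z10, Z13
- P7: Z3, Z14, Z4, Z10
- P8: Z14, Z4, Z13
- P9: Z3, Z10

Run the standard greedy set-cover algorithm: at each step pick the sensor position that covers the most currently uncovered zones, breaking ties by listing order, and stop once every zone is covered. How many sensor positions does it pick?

3

Pick 1: P1 covers 4 new zones (Z3, Z12, Z11, Z10).
Pick 2: P2 covers 3 new zones (Z14, Z4, Z2).
Pick 3: P6 covers 1 new zones (Z13).
Greedy uses 3 sensor positions.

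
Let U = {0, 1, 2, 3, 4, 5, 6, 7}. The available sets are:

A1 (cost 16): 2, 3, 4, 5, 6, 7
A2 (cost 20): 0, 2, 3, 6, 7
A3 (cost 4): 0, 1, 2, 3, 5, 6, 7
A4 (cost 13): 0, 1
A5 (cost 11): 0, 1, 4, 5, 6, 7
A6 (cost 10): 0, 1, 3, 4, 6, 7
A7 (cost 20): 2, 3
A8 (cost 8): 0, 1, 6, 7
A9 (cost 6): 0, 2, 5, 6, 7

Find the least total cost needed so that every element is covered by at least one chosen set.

14

A3, A6 cover every element at cost 4 + 10 = 14.
Any cover uses at least 2 sets; among all covering selections none totals below 14.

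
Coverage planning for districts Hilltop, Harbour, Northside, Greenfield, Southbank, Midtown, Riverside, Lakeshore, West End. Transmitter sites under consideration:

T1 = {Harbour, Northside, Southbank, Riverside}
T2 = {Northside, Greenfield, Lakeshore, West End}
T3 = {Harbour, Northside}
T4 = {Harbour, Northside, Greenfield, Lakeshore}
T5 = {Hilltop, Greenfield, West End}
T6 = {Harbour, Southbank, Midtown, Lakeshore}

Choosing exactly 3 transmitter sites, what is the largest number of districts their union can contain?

9

Choosing T1, T5, T6 covers {Hilltop, Harbour, Northside, Greenfield, Southbank, Midtown, Riverside, Lakeshore, West End} — 9 districts.
That is all 9 districts.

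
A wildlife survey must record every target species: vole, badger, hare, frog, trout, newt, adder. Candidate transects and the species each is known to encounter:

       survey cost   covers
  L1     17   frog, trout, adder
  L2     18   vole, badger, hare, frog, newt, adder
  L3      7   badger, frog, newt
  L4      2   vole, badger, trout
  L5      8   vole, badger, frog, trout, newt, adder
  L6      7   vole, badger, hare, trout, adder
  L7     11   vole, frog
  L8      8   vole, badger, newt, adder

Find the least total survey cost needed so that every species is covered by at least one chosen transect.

L3, L6 cover every species at survey cost 7 + 7 = 14.
Any cover uses at least 2 transects; among all covering selections none totals below 14.

14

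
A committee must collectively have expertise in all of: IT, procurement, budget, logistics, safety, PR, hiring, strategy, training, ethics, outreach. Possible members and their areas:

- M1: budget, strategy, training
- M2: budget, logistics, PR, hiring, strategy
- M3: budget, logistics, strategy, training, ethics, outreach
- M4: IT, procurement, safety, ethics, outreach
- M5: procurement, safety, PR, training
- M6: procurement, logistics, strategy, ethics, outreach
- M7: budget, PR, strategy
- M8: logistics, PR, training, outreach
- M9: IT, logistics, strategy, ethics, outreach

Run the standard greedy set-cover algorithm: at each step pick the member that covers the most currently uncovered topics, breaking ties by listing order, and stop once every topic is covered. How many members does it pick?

3

Pick 1: M3 covers 6 new topics (budget, logistics, strategy, training, ethics, outreach).
Pick 2: M4 covers 3 new topics (IT, procurement, safety).
Pick 3: M2 covers 2 new topics (PR, hiring).
Greedy uses 3 members.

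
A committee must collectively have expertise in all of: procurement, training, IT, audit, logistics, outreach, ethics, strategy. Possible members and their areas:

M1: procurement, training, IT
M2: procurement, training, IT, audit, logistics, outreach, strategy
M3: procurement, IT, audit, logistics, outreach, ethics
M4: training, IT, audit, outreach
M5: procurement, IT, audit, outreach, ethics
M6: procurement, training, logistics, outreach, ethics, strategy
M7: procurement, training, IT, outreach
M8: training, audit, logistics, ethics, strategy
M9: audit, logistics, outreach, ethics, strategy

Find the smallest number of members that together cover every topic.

2

M1, M9 together cover {procurement, training, IT, audit, logistics, outreach, ethics, strategy} — every topic.
No single member contains all 8 topics, so 2 is optimal.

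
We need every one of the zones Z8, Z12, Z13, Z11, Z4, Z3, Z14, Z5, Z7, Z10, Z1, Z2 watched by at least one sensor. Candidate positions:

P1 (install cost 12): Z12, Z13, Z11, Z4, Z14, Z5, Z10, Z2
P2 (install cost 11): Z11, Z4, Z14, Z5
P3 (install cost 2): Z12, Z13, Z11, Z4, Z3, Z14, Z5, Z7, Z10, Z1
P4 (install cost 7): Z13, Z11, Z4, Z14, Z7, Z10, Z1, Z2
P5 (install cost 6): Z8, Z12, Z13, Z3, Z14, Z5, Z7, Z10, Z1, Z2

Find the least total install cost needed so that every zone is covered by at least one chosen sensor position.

P3, P5 cover every zone at install cost 2 + 6 = 8.
Any cover uses at least 2 sensor positions; among all covering selections none totals below 8.

8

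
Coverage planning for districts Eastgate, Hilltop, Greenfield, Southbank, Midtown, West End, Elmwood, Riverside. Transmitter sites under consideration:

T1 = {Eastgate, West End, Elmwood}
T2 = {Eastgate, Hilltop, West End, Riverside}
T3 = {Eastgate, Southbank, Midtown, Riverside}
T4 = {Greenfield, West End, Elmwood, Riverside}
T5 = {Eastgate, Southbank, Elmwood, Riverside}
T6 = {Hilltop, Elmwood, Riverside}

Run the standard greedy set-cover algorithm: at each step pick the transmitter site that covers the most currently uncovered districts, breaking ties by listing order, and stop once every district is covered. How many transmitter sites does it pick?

Pick 1: T2 covers 4 new districts (Eastgate, Hilltop, West End, Riverside).
Pick 2: T3 covers 2 new districts (Southbank, Midtown).
Pick 3: T4 covers 2 new districts (Greenfield, Elmwood).
Greedy uses 3 transmitter sites.

3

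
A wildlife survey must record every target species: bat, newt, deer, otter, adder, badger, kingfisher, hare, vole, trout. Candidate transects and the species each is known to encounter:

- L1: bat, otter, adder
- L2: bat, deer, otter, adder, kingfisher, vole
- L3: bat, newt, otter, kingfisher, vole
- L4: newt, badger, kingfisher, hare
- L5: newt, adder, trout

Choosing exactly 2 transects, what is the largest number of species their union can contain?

9

Choosing L2, L4 covers {bat, newt, deer, otter, adder, badger, kingfisher, hare, vole} — 9 species.
No choice of 2 transects does better; here trout is left uncovered.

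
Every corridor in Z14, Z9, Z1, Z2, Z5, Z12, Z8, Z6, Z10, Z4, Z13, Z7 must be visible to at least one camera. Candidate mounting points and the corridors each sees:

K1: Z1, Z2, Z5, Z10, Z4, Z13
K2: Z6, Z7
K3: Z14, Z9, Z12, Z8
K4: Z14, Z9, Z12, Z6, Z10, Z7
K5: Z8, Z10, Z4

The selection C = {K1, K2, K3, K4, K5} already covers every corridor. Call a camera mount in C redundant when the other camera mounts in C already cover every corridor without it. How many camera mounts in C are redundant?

4

Drop K1: Z1, Z2, Z5, Z13 uncovered — not redundant.
Drop K2: the rest still cover every corridor — redundant.
Drop K3: the rest still cover every corridor — redundant.
Drop K4: the rest still cover every corridor — redundant.
Drop K5: the rest still cover every corridor — redundant.
4 redundant: K2, K3, K4, K5.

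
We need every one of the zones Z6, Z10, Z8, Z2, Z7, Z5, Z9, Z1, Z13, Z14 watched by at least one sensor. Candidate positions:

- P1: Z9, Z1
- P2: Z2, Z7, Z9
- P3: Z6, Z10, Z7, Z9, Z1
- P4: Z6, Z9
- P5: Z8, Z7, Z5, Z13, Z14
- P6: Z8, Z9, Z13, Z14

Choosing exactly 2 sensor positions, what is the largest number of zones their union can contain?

9

Choosing P3, P5 covers {Z6, Z10, Z8, Z7, Z5, Z9, Z1, Z13, Z14} — 9 zones.
No choice of 2 sensor positions does better; here Z2 is left uncovered.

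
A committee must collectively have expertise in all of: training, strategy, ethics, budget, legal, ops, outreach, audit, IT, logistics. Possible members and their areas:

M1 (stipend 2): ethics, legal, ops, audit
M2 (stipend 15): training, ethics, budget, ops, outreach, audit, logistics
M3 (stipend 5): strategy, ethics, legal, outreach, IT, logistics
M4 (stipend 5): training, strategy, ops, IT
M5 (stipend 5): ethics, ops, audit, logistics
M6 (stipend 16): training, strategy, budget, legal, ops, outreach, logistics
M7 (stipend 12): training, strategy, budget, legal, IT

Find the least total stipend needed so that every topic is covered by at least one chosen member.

M1, M3, M7 cover every topic at stipend 2 + 5 + 12 = 19.
Any cover uses at least 2 members; among all covering selections none totals below 19.

19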